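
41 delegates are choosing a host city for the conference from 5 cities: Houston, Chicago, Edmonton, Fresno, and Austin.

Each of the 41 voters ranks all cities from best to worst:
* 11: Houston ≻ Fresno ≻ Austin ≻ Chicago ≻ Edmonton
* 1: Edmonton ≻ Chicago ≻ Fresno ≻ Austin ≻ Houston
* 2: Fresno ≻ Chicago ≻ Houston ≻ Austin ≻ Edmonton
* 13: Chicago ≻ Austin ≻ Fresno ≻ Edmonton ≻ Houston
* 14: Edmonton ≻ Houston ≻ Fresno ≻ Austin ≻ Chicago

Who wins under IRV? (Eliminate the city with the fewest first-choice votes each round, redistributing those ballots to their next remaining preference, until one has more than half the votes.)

Chicago

Round 1: Houston 11, Chicago 13, Edmonton 15, Fresno 2, Austin 0. Austin eliminated.
Round 2: Houston 11, Chicago 13, Edmonton 15, Fresno 2. Fresno eliminated.
Round 3: Houston 11, Chicago 15, Edmonton 15. Houston eliminated.
Round 4: Chicago 26, Edmonton 15. Chicago has a majority (≥21).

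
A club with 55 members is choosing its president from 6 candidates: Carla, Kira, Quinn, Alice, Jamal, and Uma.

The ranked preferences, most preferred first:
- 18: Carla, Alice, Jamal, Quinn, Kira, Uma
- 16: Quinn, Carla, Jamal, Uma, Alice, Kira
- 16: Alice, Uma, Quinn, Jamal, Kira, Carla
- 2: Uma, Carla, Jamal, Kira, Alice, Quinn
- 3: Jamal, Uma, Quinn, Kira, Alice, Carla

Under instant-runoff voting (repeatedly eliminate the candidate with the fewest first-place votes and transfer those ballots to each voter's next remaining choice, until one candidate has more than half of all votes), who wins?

Quinn

Round 1: Carla 18, Kira 0, Quinn 16, Alice 16, Jamal 3, Uma 2. Kira eliminated.
Round 2: Carla 18, Quinn 16, Alice 16, Jamal 3, Uma 2. Uma eliminated.
Round 3: Carla 20, Quinn 16, Alice 16, Jamal 3. Jamal eliminated.
Round 4: Carla 20, Quinn 19, Alice 16. Alice eliminated.
Round 5: Carla 20, Quinn 35. Quinn has a majority (≥28).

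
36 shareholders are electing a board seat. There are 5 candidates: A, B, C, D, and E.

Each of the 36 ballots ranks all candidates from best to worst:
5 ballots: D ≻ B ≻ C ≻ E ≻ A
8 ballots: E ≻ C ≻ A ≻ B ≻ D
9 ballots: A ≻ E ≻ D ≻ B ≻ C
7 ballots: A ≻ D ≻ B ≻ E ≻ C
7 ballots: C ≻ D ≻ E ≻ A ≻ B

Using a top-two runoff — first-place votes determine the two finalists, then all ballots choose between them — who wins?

Round 1 first-place votes: A 16, B 0, C 7, D 5, E 8. A and E advance.
Runoff: A is ranked above E on 16 ballots, E above A on 20.

E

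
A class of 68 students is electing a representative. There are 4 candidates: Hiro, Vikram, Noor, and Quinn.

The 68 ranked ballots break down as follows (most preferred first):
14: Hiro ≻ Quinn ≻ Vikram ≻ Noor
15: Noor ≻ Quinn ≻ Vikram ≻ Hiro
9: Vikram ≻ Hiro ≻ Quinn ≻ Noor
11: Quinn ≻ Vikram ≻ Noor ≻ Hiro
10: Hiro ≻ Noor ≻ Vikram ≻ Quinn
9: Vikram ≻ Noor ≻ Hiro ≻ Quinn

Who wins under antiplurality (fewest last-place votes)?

Last-place votes: Hiro 26, Vikram 0, Noor 23, Quinn 19.

Vikram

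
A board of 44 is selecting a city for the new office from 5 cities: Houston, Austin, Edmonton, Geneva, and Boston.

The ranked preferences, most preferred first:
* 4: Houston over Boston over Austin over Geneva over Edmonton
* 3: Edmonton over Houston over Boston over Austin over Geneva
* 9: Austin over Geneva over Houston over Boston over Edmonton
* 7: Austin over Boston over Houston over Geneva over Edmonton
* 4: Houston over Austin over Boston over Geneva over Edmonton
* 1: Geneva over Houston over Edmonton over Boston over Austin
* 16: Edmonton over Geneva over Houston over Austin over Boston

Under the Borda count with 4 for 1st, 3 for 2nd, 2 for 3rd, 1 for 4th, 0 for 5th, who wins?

Houston

Houston: 4×4 + 3×3 + 9×2 + 7×2 + 4×4 + 1×3 + 16×2 = 108
Austin: 4×2 + 3×1 + 9×4 + 7×4 + 4×3 + 1×0 + 16×1 = 103
Edmonton: 4×0 + 3×4 + 9×0 + 7×0 + 4×0 + 1×2 + 16×4 = 78
Geneva: 4×1 + 3×0 + 9×3 + 7×1 + 4×1 + 1×4 + 16×3 = 94
Boston: 4×3 + 3×2 + 9×1 + 7×3 + 4×2 + 1×1 + 16×0 = 57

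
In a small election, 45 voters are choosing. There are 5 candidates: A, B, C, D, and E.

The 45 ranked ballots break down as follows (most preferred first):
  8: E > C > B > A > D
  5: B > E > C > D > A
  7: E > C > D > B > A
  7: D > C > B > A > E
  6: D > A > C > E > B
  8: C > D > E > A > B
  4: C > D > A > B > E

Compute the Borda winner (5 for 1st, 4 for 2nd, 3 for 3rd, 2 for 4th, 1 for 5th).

C

A: 8×2 + 5×1 + 7×1 + 7×2 + 6×4 + 8×2 + 4×3 = 94
B: 8×3 + 5×5 + 7×2 + 7×3 + 6×1 + 8×1 + 4×2 = 106
C: 8×4 + 5×3 + 7×4 + 7×4 + 6×3 + 8×5 + 4×5 = 181
D: 8×1 + 5×2 + 7×3 + 7×5 + 6×5 + 8×4 + 4×4 = 152
E: 8×5 + 5×4 + 7×5 + 7×1 + 6×2 + 8×3 + 4×1 = 142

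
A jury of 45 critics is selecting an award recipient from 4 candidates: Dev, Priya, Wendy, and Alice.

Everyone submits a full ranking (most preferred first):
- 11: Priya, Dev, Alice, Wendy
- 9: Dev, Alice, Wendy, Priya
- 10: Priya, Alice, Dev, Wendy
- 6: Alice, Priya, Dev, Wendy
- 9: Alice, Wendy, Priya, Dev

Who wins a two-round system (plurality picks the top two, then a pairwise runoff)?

Alice

Round 1 first-place votes: Dev 9, Priya 21, Wendy 0, Alice 15. Priya and Alice advance.
Runoff: Priya is ranked above Alice on 21 ballots, Alice above Priya on 24.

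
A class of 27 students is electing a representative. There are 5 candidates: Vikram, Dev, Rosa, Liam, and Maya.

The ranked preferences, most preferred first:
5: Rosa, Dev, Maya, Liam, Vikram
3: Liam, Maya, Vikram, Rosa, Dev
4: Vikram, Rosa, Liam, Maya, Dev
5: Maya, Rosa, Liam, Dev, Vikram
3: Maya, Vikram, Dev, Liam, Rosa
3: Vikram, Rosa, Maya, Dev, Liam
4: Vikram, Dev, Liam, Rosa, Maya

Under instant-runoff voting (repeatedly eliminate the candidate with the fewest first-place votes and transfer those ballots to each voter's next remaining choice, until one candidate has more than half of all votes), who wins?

Maya

Round 1: Vikram 11, Dev 0, Rosa 5, Liam 3, Maya 8. Dev eliminated.
Round 2: Vikram 11, Rosa 5, Liam 3, Maya 8. Liam eliminated.
Round 3: Vikram 11, Rosa 5, Maya 11. Rosa eliminated.
Round 4: Vikram 11, Maya 16. Maya has a majority (≥14).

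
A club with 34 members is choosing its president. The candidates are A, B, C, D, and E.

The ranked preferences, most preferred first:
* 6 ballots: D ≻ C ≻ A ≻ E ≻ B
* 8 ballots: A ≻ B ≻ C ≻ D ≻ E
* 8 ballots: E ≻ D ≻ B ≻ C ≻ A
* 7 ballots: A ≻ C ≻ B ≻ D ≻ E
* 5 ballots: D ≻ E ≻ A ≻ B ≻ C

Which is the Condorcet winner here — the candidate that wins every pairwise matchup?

D vs A: 19–15
D vs B: 19–15
D vs C: 19–15
D vs E: 26–8
D beats every other candidate.

D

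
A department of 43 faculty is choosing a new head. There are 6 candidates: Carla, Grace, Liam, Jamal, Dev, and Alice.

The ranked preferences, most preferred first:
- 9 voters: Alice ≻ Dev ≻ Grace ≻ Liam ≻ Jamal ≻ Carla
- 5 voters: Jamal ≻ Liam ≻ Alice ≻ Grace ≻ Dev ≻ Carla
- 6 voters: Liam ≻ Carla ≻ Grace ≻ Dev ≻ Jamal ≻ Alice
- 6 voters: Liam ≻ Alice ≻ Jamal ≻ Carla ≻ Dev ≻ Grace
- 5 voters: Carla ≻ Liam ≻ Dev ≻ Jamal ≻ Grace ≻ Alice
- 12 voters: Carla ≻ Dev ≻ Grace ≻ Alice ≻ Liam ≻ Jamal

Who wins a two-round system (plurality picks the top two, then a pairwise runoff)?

Round 1 first-place votes: Carla 17, Grace 0, Liam 12, Jamal 5, Dev 0, Alice 9. Carla and Liam advance.
Runoff: Carla is ranked above Liam on 17 ballots, Liam above Carla on 26.

Liam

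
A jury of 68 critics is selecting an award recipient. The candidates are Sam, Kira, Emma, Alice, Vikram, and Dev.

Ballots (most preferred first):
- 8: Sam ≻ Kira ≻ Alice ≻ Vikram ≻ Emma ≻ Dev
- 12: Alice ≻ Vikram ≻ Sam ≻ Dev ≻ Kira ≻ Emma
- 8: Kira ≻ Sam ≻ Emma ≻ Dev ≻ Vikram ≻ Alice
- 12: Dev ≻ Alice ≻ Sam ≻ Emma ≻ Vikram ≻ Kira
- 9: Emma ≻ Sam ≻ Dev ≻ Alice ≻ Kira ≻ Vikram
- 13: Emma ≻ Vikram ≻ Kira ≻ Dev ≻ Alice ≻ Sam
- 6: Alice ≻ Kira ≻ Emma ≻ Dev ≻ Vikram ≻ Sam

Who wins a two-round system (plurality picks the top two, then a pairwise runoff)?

Alice

Round 1 first-place votes: Sam 8, Kira 8, Emma 22, Alice 18, Vikram 0, Dev 12. Emma and Alice advance.
Runoff: Emma is ranked above Alice on 30 ballots, Alice above Emma on 38.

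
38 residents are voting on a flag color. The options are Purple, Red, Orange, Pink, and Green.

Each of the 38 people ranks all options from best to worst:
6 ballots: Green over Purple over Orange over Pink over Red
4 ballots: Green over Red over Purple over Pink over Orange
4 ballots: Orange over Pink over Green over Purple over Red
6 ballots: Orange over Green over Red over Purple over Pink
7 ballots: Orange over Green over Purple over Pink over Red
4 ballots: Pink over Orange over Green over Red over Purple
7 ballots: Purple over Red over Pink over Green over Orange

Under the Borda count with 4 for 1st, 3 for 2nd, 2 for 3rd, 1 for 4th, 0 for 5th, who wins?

Purple: 6×3 + 4×2 + 4×1 + 6×1 + 7×2 + 4×0 + 7×4 = 78
Red: 6×0 + 4×3 + 4×0 + 6×2 + 7×0 + 4×1 + 7×3 = 49
Orange: 6×2 + 4×0 + 4×4 + 6×4 + 7×4 + 4×3 + 7×0 = 92
Pink: 6×1 + 4×1 + 4×3 + 6×0 + 7×1 + 4×4 + 7×2 = 59
Green: 6×4 + 4×4 + 4×2 + 6×3 + 7×3 + 4×2 + 7×1 = 102

Green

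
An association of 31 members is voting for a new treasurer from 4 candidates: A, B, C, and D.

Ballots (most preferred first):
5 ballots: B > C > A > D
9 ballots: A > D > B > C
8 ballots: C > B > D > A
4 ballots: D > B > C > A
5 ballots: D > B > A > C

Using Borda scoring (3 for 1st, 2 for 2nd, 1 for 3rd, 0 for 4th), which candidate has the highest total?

A: 5×1 + 9×3 + 8×0 + 4×0 + 5×1 = 37
B: 5×3 + 9×1 + 8×2 + 4×2 + 5×2 = 58
C: 5×2 + 9×0 + 8×3 + 4×1 + 5×0 = 38
D: 5×0 + 9×2 + 8×1 + 4×3 + 5×3 = 53

B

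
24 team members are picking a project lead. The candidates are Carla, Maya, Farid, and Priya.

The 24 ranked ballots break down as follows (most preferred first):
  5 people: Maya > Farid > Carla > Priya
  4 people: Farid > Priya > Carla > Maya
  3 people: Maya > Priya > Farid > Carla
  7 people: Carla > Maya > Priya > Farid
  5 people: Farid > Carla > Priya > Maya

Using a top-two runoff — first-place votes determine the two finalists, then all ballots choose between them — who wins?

Maya

Round 1 first-place votes: Carla 7, Maya 8, Farid 9, Priya 0. Farid and Maya advance.
Runoff: Farid is ranked above Maya on 9 ballots, Maya above Farid on 15.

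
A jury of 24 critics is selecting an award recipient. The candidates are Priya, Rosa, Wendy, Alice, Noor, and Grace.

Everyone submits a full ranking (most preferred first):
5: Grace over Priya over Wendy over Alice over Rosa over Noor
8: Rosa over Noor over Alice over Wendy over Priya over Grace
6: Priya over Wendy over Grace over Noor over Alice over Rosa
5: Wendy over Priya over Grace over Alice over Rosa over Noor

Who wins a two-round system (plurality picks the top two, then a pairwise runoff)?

Priya

Round 1 first-place votes: Priya 6, Rosa 8, Wendy 5, Alice 0, Noor 0, Grace 5. Rosa and Priya advance.
Runoff: Rosa is ranked above Priya on 8 ballots, Priya above Rosa on 16.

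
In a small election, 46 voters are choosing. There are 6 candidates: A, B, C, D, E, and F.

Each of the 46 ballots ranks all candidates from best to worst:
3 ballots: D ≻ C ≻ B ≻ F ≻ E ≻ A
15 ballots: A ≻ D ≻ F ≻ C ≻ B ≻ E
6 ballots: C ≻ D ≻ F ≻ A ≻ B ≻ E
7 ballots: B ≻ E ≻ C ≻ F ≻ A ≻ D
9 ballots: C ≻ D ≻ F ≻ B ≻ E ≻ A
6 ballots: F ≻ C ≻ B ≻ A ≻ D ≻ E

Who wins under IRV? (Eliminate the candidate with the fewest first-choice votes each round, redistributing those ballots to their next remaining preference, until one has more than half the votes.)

C

Round 1: A 15, B 7, C 15, D 3, E 0, F 6. E eliminated.
Round 2: A 15, B 7, C 15, D 3, F 6. D eliminated.
Round 3: A 15, B 7, C 18, F 6. F eliminated.
Round 4: A 15, B 7, C 24. C has a majority (≥24).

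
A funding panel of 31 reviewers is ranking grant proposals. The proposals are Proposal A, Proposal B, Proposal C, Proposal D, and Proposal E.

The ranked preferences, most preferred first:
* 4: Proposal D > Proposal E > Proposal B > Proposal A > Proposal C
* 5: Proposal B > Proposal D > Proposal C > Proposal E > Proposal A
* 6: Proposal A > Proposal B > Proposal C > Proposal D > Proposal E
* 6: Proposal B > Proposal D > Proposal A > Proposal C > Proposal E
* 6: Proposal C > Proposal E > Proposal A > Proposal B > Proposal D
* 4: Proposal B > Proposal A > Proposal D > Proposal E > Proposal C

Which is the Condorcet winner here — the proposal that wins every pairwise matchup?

Proposal B

Proposal B vs Proposal A: 19–12
Proposal B vs Proposal C: 25–6
Proposal B vs Proposal D: 27–4
Proposal B vs Proposal E: 21–10
Proposal B beats every other proposal.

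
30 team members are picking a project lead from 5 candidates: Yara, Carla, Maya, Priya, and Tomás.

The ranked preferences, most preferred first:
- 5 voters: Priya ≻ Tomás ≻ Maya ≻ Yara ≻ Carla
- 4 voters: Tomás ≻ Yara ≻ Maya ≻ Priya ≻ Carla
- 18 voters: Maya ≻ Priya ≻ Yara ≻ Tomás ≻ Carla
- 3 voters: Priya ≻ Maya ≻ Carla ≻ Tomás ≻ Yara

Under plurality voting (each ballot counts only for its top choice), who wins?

Maya

First-place votes: Yara 0, Carla 0, Maya 18, Priya 8, Tomás 4.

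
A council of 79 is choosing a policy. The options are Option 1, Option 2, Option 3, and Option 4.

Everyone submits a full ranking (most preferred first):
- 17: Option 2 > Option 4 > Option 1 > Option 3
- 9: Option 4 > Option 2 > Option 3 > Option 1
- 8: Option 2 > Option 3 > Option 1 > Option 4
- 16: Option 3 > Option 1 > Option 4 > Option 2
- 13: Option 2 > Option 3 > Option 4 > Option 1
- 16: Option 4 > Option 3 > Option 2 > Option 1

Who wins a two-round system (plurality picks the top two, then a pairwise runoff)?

Round 1 first-place votes: Option 1 0, Option 2 38, Option 3 16, Option 4 25. Option 2 and Option 4 advance.
Runoff: Option 2 is ranked above Option 4 on 38 ballots, Option 4 above Option 2 on 41.

Option 4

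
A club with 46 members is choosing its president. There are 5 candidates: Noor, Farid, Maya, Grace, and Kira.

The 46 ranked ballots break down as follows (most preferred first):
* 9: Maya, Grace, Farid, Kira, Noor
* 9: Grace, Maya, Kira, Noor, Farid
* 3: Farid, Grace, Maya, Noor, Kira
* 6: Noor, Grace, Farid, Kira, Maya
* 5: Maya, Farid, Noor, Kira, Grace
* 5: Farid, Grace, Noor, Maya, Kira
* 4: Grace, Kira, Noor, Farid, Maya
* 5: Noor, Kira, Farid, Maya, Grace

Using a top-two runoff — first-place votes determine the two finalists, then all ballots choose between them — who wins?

Round 1 first-place votes: Noor 11, Farid 8, Maya 14, Grace 13, Kira 0. Maya and Grace advance.
Runoff: Maya is ranked above Grace on 19 ballots, Grace above Maya on 27.

Grace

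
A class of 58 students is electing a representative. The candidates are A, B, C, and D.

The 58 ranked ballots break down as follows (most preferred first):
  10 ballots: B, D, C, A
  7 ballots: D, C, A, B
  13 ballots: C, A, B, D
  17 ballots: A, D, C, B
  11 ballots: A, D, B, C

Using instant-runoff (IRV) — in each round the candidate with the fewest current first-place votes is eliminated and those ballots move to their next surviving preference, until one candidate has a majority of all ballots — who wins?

C

Round 1: A 28, B 10, C 13, D 7. D eliminated.
Round 2: A 28, B 10, C 20. B eliminated.
Round 3: A 28, C 30. C has a majority (≥30).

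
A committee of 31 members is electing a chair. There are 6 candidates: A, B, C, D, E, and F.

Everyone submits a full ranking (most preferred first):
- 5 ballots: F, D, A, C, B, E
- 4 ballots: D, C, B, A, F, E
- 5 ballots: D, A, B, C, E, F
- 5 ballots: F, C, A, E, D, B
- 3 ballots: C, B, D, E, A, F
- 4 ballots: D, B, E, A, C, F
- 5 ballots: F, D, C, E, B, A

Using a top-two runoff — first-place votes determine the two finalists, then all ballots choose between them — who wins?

D

Round 1 first-place votes: A 0, B 0, C 3, D 13, E 0, F 15. F and D advance.
Runoff: F is ranked above D on 15 ballots, D above F on 16.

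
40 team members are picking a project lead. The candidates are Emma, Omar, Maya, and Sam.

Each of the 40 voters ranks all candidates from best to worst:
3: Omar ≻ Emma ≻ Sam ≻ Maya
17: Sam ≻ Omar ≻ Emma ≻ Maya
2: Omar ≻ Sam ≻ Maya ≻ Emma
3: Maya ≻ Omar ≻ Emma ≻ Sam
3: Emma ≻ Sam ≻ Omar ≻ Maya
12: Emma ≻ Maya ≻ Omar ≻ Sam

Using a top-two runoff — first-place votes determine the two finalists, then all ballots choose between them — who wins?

Emma

Round 1 first-place votes: Emma 15, Omar 5, Maya 3, Sam 17. Sam and Emma advance.
Runoff: Sam is ranked above Emma on 19 ballots, Emma above Sam on 21.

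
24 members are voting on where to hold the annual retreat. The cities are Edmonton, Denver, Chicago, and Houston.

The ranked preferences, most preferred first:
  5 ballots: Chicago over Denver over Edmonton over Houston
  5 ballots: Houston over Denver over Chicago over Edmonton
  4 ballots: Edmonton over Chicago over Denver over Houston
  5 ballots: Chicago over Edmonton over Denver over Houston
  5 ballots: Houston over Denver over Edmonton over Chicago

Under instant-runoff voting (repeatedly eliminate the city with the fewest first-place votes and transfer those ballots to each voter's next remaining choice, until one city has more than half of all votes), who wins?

Chicago

Round 1: Edmonton 4, Denver 0, Chicago 10, Houston 10. Denver eliminated.
Round 2: Edmonton 4, Chicago 10, Houston 10. Edmonton eliminated.
Round 3: Chicago 14, Houston 10. Chicago has a majority (≥13).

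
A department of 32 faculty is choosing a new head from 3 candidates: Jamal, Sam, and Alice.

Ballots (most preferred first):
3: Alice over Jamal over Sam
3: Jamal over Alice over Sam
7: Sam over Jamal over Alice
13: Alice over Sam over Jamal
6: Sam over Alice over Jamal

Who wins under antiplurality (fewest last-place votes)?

Last-place votes: Jamal 19, Sam 6, Alice 7.

Sam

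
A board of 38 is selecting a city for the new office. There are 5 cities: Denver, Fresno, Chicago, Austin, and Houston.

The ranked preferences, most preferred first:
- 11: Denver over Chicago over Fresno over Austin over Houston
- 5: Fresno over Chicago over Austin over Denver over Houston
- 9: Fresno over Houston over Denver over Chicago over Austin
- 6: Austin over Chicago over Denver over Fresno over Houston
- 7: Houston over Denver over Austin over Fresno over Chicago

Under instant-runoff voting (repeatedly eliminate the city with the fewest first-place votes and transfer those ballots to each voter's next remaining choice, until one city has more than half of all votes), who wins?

Round 1: Denver 11, Fresno 14, Chicago 0, Austin 6, Houston 7. Chicago eliminated.
Round 2: Denver 11, Fresno 14, Austin 6, Houston 7. Austin eliminated.
Round 3: Denver 17, Fresno 14, Houston 7. Houston eliminated.
Round 4: Denver 24, Fresno 14. Denver has a majority (≥20).

Denver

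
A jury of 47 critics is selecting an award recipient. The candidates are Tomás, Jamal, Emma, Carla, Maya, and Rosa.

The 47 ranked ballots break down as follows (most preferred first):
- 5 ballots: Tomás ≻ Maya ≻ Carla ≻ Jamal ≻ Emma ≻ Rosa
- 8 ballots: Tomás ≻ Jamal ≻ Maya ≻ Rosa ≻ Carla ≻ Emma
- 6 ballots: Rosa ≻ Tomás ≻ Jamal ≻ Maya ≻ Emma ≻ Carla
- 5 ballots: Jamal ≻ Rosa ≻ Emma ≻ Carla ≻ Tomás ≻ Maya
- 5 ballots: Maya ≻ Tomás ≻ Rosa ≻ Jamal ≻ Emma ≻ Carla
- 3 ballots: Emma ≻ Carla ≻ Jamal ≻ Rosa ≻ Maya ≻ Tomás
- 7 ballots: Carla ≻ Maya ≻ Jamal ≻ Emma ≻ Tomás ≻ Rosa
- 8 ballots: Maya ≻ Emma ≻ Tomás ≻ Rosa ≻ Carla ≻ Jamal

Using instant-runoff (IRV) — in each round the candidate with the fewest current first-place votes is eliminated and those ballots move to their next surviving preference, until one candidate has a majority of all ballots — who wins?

Round 1: Tomás 13, Jamal 5, Emma 3, Carla 7, Maya 13, Rosa 6. Emma eliminated.
Round 2: Tomás 13, Jamal 5, Carla 10, Maya 13, Rosa 6. Jamal eliminated.
Round 3: Tomás 13, Carla 10, Maya 13, Rosa 11. Carla eliminated.
Round 4: Tomás 13, Maya 20, Rosa 14. Tomás eliminated.
Round 5: Maya 33, Rosa 14. Maya has a majority (≥24).

Maya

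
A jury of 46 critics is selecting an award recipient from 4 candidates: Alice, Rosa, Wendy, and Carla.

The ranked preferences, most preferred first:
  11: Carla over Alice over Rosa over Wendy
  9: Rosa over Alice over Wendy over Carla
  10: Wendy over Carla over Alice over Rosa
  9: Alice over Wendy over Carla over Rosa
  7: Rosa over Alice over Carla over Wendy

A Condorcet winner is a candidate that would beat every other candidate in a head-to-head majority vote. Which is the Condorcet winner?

Alice vs Rosa: 30–16
Alice vs Wendy: 36–10
Alice vs Carla: 25–21
Alice beats every other candidate.

Alice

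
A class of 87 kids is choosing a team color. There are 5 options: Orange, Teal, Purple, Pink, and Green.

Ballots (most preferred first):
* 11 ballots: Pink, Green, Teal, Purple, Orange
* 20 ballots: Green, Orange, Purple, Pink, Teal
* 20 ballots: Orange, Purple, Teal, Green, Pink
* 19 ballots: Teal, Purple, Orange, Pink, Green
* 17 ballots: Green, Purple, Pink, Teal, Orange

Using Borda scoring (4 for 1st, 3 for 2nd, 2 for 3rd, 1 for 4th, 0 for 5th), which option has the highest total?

Orange: 11×0 + 20×3 + 20×4 + 19×2 + 17×0 = 178
Teal: 11×2 + 20×0 + 20×2 + 19×4 + 17×1 = 155
Purple: 11×1 + 20×2 + 20×3 + 19×3 + 17×3 = 219
Pink: 11×4 + 20×1 + 20×0 + 19×1 + 17×2 = 117
Green: 11×3 + 20×4 + 20×1 + 19×0 + 17×4 = 201

Purple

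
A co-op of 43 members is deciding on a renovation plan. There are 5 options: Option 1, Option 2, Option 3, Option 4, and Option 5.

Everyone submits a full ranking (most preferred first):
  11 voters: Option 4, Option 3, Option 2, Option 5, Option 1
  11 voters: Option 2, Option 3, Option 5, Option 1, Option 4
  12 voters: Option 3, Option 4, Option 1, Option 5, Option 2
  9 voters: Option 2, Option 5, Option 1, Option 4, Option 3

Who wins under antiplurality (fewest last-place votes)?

Last-place votes: Option 1 11, Option 2 12, Option 3 9, Option 4 11, Option 5 0.

Option 5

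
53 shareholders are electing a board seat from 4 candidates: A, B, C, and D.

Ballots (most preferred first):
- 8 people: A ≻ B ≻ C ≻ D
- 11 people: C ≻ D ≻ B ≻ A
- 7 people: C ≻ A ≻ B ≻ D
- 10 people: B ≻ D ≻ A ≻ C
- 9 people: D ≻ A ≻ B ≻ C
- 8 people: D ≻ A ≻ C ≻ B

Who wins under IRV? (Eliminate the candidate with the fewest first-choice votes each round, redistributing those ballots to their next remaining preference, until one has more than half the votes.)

Round 1: A 8, B 10, C 18, D 17. A eliminated.
Round 2: B 18, C 18, D 17. D eliminated.
Round 3: B 27, C 26. B has a majority (≥27).

B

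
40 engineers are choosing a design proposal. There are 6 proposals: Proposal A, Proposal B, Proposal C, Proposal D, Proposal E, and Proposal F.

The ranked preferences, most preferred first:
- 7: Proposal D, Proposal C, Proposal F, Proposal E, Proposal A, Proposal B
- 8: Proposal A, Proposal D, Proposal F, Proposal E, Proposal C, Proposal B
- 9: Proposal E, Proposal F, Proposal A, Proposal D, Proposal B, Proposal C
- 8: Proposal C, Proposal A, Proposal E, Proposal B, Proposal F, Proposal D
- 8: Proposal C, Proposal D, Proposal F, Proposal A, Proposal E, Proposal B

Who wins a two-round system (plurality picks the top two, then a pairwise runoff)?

Round 1 first-place votes: Proposal A 8, Proposal B 0, Proposal C 16, Proposal D 7, Proposal E 9, Proposal F 0. Proposal C and Proposal E advance.
Runoff: Proposal C is ranked above Proposal E on 23 ballots, Proposal E above Proposal C on 17.

Proposal C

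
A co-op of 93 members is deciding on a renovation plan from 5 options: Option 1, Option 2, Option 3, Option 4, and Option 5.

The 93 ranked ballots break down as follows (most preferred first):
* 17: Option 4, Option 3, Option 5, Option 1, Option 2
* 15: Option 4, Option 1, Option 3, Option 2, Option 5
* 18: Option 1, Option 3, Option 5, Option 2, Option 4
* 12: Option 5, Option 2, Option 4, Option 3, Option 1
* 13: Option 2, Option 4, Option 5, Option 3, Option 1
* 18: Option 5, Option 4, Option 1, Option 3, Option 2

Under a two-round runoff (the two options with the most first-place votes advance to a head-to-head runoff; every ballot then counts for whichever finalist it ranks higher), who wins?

Option 5

Round 1 first-place votes: Option 1 18, Option 2 13, Option 3 0, Option 4 32, Option 5 30. Option 4 and Option 5 advance.
Runoff: Option 4 is ranked above Option 5 on 45 ballots, Option 5 above Option 4 on 48.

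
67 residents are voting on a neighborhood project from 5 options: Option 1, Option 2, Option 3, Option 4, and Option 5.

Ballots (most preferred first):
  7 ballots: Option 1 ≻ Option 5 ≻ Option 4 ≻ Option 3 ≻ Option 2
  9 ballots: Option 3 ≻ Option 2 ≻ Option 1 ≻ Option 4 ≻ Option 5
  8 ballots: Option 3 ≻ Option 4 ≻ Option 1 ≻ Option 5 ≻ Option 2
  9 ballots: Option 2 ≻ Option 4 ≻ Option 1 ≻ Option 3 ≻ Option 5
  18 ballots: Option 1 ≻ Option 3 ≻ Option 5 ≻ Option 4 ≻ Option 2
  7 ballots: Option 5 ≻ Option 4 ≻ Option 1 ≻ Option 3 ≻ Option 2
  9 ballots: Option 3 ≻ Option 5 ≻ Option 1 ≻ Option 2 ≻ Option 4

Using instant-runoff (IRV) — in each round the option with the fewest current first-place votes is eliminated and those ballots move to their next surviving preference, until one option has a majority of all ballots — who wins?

Option 1

Round 1: Option 1 25, Option 2 9, Option 3 26, Option 4 0, Option 5 7. Option 4 eliminated.
Round 2: Option 1 25, Option 2 9, Option 3 26, Option 5 7. Option 5 eliminated.
Round 3: Option 1 32, Option 2 9, Option 3 26. Option 2 eliminated.
Round 4: Option 1 41, Option 3 26. Option 1 has a majority (≥34).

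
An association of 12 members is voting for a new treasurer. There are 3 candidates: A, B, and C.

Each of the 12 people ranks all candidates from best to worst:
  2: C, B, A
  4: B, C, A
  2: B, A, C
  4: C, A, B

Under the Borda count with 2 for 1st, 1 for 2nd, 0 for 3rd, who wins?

A: 2×0 + 4×0 + 2×1 + 4×1 = 6
B: 2×1 + 4×2 + 2×2 + 4×0 = 14
C: 2×2 + 4×1 + 2×0 + 4×2 = 16

C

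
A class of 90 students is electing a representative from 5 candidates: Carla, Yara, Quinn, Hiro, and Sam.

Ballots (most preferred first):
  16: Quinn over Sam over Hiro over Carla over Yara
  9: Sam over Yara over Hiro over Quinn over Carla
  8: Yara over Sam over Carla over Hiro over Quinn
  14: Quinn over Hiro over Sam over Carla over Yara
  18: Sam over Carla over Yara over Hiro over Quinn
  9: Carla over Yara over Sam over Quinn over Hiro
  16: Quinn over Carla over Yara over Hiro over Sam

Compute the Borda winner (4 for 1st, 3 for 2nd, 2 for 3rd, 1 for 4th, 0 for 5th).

Carla: 16×1 + 9×0 + 8×2 + 14×1 + 18×3 + 9×4 + 16×3 = 184
Yara: 16×0 + 9×3 + 8×4 + 14×0 + 18×2 + 9×3 + 16×2 = 154
Quinn: 16×4 + 9×1 + 8×0 + 14×4 + 18×0 + 9×1 + 16×4 = 202
Hiro: 16×2 + 9×2 + 8×1 + 14×3 + 18×1 + 9×0 + 16×1 = 134
Sam: 16×3 + 9×4 + 8×3 + 14×2 + 18×4 + 9×2 + 16×0 = 226

Sam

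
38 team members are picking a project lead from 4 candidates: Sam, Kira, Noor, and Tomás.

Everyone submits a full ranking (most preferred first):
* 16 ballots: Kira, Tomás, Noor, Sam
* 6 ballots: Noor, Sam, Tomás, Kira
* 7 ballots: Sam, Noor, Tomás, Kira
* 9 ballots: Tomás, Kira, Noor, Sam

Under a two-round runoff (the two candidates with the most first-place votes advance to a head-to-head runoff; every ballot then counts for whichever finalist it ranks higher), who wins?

Round 1 first-place votes: Sam 7, Kira 16, Noor 6, Tomás 9. Kira and Tomás advance.
Runoff: Kira is ranked above Tomás on 16 ballots, Tomás above Kira on 22.

Tomás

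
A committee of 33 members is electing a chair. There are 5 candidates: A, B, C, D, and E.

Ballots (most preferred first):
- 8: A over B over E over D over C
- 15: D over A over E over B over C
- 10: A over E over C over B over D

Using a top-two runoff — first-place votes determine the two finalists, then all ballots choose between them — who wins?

Round 1 first-place votes: A 18, B 0, C 0, D 15, E 0. A and D advance.
Runoff: A is ranked above D on 18 ballots, D above A on 15.

A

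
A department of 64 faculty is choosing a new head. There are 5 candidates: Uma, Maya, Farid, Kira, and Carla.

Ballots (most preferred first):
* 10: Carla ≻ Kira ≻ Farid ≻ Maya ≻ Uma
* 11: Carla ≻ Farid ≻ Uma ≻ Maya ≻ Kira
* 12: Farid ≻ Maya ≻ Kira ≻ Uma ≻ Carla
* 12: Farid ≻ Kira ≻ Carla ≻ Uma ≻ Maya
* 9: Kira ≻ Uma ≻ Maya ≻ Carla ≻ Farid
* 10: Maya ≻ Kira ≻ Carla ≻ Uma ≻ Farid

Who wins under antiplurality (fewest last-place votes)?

Last-place votes: Uma 10, Maya 12, Farid 19, Kira 11, Carla 12.

Uma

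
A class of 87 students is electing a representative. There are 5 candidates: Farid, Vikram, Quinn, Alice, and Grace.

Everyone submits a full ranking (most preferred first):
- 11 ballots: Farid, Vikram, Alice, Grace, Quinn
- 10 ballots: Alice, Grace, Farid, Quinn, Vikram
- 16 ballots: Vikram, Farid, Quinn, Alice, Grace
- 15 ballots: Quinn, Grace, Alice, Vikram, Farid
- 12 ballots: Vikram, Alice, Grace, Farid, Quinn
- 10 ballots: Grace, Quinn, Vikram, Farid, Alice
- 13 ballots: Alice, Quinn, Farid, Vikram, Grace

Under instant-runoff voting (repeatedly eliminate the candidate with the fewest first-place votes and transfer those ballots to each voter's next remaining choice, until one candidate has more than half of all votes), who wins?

Quinn

Round 1: Farid 11, Vikram 28, Quinn 15, Alice 23, Grace 10. Grace eliminated.
Round 2: Farid 11, Vikram 28, Quinn 25, Alice 23. Farid eliminated.
Round 3: Vikram 39, Quinn 25, Alice 23. Alice eliminated.
Round 4: Vikram 39, Quinn 48. Quinn has a majority (≥44).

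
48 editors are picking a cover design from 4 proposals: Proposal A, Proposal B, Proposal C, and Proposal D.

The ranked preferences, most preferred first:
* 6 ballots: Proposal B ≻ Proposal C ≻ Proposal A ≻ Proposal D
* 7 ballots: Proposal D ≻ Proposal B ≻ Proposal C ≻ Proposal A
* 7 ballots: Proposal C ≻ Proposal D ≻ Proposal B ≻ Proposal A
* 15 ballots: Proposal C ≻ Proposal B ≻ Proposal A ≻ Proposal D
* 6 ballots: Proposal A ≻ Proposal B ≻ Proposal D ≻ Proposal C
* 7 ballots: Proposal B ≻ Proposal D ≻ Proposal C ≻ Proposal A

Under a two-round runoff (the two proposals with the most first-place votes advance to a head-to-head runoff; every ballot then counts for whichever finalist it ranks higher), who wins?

Round 1 first-place votes: Proposal A 6, Proposal B 13, Proposal C 22, Proposal D 7. Proposal C and Proposal B advance.
Runoff: Proposal C is ranked above Proposal B on 22 ballots, Proposal B above Proposal C on 26.

Proposal B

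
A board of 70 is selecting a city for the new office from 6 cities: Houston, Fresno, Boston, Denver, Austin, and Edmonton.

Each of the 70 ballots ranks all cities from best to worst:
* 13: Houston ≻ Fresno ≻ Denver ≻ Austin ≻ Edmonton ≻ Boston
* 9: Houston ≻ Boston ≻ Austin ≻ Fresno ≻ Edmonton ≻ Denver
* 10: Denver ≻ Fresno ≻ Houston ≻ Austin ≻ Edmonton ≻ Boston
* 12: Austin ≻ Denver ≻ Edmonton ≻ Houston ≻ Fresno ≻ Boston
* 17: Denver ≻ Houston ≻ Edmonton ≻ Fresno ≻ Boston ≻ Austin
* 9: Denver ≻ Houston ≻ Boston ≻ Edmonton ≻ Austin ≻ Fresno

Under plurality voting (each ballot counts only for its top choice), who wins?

First-place votes: Houston 22, Fresno 0, Boston 0, Denver 36, Austin 12, Edmonton 0.

Denver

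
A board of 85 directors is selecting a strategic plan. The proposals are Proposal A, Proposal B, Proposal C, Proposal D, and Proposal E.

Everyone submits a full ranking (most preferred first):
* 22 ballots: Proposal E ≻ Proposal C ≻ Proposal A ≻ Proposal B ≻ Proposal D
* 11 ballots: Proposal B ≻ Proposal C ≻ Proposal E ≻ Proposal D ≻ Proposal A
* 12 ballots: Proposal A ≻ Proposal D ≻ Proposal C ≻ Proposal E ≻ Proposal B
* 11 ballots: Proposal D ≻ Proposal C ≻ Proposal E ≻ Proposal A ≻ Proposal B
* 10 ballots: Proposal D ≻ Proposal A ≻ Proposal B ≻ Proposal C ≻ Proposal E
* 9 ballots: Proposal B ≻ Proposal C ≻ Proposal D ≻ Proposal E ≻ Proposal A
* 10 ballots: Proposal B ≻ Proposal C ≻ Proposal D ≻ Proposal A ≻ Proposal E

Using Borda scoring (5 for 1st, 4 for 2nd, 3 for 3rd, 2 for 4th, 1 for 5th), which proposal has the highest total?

Proposal A: 22×3 + 11×1 + 12×5 + 11×2 + 10×4 + 9×1 + 10×2 = 228
Proposal B: 22×2 + 11×5 + 12×1 + 11×1 + 10×3 + 9×5 + 10×5 = 247
Proposal C: 22×4 + 11×4 + 12×3 + 11×4 + 10×2 + 9×4 + 10×4 = 308
Proposal D: 22×1 + 11×2 + 12×4 + 11×5 + 10×5 + 9×3 + 10×3 = 254
Proposal E: 22×5 + 11×3 + 12×2 + 11×3 + 10×1 + 9×2 + 10×1 = 238

Proposal C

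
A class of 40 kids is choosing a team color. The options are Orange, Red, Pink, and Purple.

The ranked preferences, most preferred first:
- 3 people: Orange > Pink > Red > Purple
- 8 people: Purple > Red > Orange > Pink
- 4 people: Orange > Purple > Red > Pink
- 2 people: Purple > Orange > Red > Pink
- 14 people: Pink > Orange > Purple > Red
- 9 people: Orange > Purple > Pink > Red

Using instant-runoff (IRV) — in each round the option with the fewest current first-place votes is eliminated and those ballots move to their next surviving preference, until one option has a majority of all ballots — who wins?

Orange

Round 1: Orange 16, Red 0, Pink 14, Purple 10. Red eliminated.
Round 2: Orange 16, Pink 14, Purple 10. Purple eliminated.
Round 3: Orange 26, Pink 14. Orange has a majority (≥21).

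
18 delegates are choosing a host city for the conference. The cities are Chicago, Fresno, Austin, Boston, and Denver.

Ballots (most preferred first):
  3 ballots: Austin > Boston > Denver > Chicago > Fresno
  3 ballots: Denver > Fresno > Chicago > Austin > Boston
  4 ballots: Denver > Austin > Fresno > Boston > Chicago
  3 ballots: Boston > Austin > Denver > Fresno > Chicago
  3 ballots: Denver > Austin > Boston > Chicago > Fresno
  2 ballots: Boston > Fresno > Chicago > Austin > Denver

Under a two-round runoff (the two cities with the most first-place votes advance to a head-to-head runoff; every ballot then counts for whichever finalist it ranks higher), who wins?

Denver

Round 1 first-place votes: Chicago 0, Fresno 0, Austin 3, Boston 5, Denver 10. Denver and Boston advance.
Runoff: Denver is ranked above Boston on 10 ballots, Boston above Denver on 8.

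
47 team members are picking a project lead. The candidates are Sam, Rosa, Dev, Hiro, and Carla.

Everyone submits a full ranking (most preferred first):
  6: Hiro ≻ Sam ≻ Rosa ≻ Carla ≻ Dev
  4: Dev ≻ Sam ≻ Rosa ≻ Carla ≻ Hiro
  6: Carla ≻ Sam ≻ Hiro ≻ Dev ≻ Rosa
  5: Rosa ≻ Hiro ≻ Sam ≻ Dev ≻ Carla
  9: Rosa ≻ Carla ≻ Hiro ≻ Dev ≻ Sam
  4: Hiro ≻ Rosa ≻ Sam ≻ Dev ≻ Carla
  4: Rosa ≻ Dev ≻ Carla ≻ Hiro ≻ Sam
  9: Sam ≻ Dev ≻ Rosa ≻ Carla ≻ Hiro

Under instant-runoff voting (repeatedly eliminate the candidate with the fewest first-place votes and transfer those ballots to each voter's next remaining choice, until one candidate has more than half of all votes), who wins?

Sam

Round 1: Sam 9, Rosa 18, Dev 4, Hiro 10, Carla 6. Dev eliminated.
Round 2: Sam 13, Rosa 18, Hiro 10, Carla 6. Carla eliminated.
Round 3: Sam 19, Rosa 18, Hiro 10. Hiro eliminated.
Round 4: Sam 25, Rosa 22. Sam has a majority (≥24).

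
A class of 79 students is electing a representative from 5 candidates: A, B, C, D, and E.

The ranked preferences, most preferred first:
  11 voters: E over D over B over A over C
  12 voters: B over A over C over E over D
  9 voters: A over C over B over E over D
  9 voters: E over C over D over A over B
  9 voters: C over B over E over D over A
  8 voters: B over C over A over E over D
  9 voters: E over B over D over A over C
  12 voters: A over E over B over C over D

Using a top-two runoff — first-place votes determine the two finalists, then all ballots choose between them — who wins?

A

Round 1 first-place votes: A 21, B 20, C 9, D 0, E 29. E and A advance.
Runoff: E is ranked above A on 38 ballots, A above E on 41.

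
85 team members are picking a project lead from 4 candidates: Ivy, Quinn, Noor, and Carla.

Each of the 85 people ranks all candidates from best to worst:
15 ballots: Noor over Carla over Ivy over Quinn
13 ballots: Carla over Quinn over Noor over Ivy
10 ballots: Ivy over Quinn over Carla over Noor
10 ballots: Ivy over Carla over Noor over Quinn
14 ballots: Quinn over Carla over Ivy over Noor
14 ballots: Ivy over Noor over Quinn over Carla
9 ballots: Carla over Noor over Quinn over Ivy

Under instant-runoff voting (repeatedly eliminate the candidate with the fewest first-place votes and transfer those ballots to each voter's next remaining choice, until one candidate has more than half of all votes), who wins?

Round 1: Ivy 34, Quinn 14, Noor 15, Carla 22. Quinn eliminated.
Round 2: Ivy 34, Noor 15, Carla 36. Noor eliminated.
Round 3: Ivy 34, Carla 51. Carla has a majority (≥43).

Carla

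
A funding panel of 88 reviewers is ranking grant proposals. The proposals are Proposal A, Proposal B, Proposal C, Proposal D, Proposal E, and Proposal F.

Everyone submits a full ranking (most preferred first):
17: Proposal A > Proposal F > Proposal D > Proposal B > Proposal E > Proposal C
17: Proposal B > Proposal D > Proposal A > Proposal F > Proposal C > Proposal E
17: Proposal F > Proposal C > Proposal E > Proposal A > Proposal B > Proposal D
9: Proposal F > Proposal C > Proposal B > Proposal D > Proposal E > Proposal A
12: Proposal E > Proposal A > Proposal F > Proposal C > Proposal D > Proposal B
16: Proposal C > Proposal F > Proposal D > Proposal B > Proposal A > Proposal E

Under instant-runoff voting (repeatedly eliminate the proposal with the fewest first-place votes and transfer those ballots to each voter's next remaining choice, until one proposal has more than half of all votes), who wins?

Round 1: Proposal A 17, Proposal B 17, Proposal C 16, Proposal D 0, Proposal E 12, Proposal F 26. Proposal D eliminated.
Round 2: Proposal A 17, Proposal B 17, Proposal C 16, Proposal E 12, Proposal F 26. Proposal E eliminated.
Round 3: Proposal A 29, Proposal B 17, Proposal C 16, Proposal F 26. Proposal C eliminated.
Round 4: Proposal A 29, Proposal B 17, Proposal F 42. Proposal B eliminated.
Round 5: Proposal A 46, Proposal F 42. Proposal A has a majority (≥45).

Proposal A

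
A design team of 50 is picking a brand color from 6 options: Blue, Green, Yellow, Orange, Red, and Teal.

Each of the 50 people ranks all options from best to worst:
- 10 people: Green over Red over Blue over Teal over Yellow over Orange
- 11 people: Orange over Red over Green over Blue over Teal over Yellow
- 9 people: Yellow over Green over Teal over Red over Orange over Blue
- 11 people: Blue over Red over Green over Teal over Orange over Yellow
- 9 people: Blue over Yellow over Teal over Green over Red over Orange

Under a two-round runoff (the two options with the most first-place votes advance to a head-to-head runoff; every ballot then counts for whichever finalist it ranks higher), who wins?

Round 1 first-place votes: Blue 20, Green 10, Yellow 9, Orange 11, Red 0, Teal 0. Blue and Orange advance.
Runoff: Blue is ranked above Orange on 30 ballots, Orange above Blue on 20.

Blue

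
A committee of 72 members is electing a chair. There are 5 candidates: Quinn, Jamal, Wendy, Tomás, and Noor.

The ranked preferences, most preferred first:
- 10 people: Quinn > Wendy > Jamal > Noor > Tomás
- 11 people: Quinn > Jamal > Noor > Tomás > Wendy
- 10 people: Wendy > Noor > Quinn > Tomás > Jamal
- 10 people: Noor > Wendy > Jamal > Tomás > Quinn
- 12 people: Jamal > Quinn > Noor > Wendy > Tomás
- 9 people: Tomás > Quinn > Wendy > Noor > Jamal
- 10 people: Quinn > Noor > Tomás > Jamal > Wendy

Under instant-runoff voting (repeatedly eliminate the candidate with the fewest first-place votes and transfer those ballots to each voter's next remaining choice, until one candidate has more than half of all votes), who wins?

Quinn

Round 1: Quinn 31, Jamal 12, Wendy 10, Tomás 9, Noor 10. Tomás eliminated.
Round 2: Quinn 40, Jamal 12, Wendy 10, Noor 10. Quinn has a majority (≥37).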